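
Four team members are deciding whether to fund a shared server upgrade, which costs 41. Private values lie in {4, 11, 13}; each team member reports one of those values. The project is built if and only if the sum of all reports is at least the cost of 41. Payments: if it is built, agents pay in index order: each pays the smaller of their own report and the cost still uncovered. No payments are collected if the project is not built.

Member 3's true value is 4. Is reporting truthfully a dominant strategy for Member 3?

Check each profile of the others' reports and compare truth against every alternative report.
Others report (4, 13, 13): truth gives 0, best alternative gives -7.
Others report (11, 11, 11): truth gives 0, best alternative gives -7.
Others report (11, 11, 13): truth gives 0, best alternative gives -7.
Others report (11, 13, 11): truth gives 0, best alternative gives -7.
Others report (11, 13, 13): truth gives 0, best alternative gives -7.
Others report (13, 4, 13): truth gives 0, best alternative gives -7.
(Remaining 21 profiles checked similarly; truth is weakly best in each.)
In every case the truthful report is at least as good as any alternative, so it is a dominant strategy.

Yes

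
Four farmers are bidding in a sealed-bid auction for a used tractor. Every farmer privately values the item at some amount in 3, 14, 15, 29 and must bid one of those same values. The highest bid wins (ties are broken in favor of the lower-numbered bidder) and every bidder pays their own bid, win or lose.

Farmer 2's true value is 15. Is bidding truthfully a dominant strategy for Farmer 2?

No

Consider the case where Farmer 1 bids 3, Farmer 3 bids 3 and Farmer 4 bids 3.
Truthful bid 15: wins, pays 15, utility 15 - 15 = 0.
Bid 14 instead: wins, pays 14, utility 15 - 14 = 1.
Since 1 > 0, bidding 14 is strictly better here, so truthful bidding is not dominant.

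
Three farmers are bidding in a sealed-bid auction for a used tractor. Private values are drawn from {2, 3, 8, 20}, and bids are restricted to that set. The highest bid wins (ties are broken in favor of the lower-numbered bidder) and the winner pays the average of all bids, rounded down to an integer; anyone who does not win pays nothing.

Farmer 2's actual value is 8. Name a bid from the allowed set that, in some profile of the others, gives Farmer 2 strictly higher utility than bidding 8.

3

Suppose Farmer 1 bids 2 and Farmer 3 bids 2.
Bid 8: wins, pays 4, utility 8 - 4 = 4.
Bid 3: wins, pays 2, utility 8 - 2 = 6.
So bidding 3 beats truth here (6 > 4).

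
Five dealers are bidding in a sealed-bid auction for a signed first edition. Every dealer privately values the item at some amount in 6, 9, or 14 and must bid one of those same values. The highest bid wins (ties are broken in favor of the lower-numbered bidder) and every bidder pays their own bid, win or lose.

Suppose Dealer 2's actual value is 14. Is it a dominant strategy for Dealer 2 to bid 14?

Consider the case where Dealer 1 bids 6, Dealer 3 bids 6, Dealer 4 bids 6 and Dealer 5 bids 6.
Truthful bid 14: wins, pays 14, utility 14 - 14 = 0.
Bid 9 instead: wins, pays 9, utility 14 - 9 = 5.
Since 5 > 0, bidding 9 is strictly better here, so truthful bidding is not dominant.

No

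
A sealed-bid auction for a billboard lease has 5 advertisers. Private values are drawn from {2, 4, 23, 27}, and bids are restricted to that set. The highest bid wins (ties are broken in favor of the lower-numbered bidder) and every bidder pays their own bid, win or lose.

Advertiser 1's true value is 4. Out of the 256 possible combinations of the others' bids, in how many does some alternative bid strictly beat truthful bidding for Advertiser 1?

Others bid (2, 2, 2, 2): truth gives 0; bid 2 gives 2 > 0. Violating.
Others bid (2, 2, 2, 23): truth gives -4; bid 2 gives -2 > -4. Violating.
Others bid (2, 2, 2, 27): truth gives -4; bid 2 gives -2 > -4. Violating.
Others bid (2, 2, 4, 23): truth gives -4; bid 2 gives -2 > -4. Violating.
Others bid (2, 2, 2, 4): truth gives 0; no alternative beats it.
Others bid (2, 2, 4, 2): truth gives 0; no alternative beats it.
(Checking all 256 profiles: 241 have a profitable deviation, 15 do not.)

241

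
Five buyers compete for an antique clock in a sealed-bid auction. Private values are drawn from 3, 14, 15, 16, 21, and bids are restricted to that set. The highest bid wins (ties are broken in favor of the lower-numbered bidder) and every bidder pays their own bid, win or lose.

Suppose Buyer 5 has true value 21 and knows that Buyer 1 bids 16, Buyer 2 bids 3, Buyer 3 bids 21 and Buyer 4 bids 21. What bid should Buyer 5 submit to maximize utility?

Bid 3: loses but pays 3, utility -3.
Bid 14: loses but pays 14, utility -14.
Bid 15: loses but pays 15, utility -15.
Bid 16: loses but pays 16, utility -16.
Bid 21: loses but pays 21, utility -21.
The best choice is 3 with utility -3.

3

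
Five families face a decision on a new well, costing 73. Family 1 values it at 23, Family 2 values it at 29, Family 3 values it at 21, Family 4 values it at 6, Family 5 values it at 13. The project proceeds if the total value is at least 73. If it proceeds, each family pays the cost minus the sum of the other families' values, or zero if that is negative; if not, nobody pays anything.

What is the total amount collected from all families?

16

Total value 92 ≥ cost 73, so it is built.
Family 1: others sum to 69; max(0, 73 - 69) = 4.
Family 2: others sum to 63; max(0, 73 - 63) = 10.
Family 3: others sum to 71; max(0, 73 - 71) = 2.
Family 4: others sum to 86; max(0, 73 - 86) = 0.
Family 5: others sum to 79; max(0, 73 - 79) = 0.
Total collected = 4 + 10 + 2 + 0 + 0 = 16.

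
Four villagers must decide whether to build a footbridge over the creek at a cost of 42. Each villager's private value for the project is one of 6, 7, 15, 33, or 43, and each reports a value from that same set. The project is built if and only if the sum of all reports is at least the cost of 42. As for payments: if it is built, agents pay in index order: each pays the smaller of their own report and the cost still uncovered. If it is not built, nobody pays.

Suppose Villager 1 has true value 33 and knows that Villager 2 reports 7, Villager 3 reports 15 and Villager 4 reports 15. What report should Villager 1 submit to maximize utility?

Report 6: project built, pays 6, utility 33 - 6 = 27.
Report 7: project built, pays 7, utility 33 - 7 = 26.
Report 15: project built, pays 15, utility 33 - 15 = 18.
Report 33: project built, pays 33, utility 33 - 33 = 0.
Report 43: project built, pays 42, utility 33 - 42 = -9.
The best choice is 6 with utility 27.

6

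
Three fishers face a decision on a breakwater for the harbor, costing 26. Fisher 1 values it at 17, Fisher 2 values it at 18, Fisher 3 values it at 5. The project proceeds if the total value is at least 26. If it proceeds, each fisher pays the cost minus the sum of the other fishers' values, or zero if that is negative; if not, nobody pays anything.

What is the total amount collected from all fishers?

7

Total value 40 ≥ cost 26, so it is built.
Fisher 1: others sum to 23; max(0, 26 - 23) = 3.
Fisher 2: others sum to 22; max(0, 26 - 22) = 4.
Fisher 3: others sum to 35; max(0, 26 - 35) = 0.
Total collected = 3 + 4 + 0 = 7.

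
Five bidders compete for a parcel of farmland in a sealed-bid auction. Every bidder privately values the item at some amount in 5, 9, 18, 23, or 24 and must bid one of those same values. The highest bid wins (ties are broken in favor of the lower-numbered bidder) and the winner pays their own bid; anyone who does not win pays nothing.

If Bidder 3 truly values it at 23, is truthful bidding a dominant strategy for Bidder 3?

Consider the case where Bidder 1 bids 5, Bidder 2 bids 5, Bidder 4 bids 5 and Bidder 5 bids 5.
Truthful bid 23: wins, pays 23, utility 23 - 23 = 0.
Bid 9 instead: wins, pays 9, utility 23 - 9 = 14.
Since 14 > 0, bidding 9 is strictly better here, so truthful bidding is not dominant.

No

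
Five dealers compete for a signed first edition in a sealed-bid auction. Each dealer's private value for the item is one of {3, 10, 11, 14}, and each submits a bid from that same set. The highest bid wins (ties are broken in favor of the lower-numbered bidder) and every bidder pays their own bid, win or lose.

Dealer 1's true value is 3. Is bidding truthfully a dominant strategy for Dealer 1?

Yes

Check each profile of the others' bids and compare truth against every alternative bid.
Others bid (3, 3, 3, 3): truth gives 0, best alternative gives -7.
Others bid (3, 3, 3, 14): truth gives -3, best alternative gives -10.
Others bid (3, 3, 10, 14): truth gives -3, best alternative gives -10.
Others bid (3, 3, 11, 14): truth gives -3, best alternative gives -10.
Others bid (3, 3, 14, 3): truth gives -3, best alternative gives -10.
Others bid (3, 3, 14, 10): truth gives -3, best alternative gives -10.
(Remaining 250 profiles checked similarly; truth is weakly best in each.)
In every case the truthful bid is at least as good as any alternative, so it is a dominant strategy.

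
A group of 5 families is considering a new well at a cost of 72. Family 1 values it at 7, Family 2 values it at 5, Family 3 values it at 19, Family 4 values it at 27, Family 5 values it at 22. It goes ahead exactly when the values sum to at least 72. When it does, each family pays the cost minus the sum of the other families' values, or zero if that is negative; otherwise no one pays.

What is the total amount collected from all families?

44

Total value 80 ≥ cost 72, so it is built.
Family 1: others sum to 73; max(0, 72 - 73) = 0.
Family 2: others sum to 75; max(0, 72 - 75) = 0.
Family 3: others sum to 61; max(0, 72 - 61) = 11.
Family 4: others sum to 53; max(0, 72 - 53) = 19.
Family 5: others sum to 58; max(0, 72 - 58) = 14.
Total collected = 0 + 0 + 11 + 19 + 14 = 44.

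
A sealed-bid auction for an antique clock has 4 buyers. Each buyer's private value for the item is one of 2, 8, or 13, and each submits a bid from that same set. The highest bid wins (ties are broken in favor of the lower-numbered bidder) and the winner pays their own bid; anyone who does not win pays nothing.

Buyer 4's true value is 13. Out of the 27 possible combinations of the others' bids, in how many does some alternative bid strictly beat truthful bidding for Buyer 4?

1

Others bid (2, 2, 2): truth gives 0; bid 8 gives 5 > 0. Violating.
Others bid (2, 2, 8): truth gives 0; no alternative beats it.
Others bid (2, 2, 13): truth gives 0; no alternative beats it.
(Checking all 27 profiles: 1 has a profitable deviation, 26 do not.)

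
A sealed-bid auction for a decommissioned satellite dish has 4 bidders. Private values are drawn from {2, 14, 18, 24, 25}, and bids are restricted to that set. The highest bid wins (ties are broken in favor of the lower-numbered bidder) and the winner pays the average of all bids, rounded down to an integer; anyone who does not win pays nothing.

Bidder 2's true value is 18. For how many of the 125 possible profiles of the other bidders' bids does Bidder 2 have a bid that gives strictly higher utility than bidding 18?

35

Others bid (2, 2, 2): truth gives 12; bid 14 gives 13 > 12. Violating.
Others bid (2, 2, 14): truth gives 9; bid 14 gives 10 > 9. Violating.
Others bid (2, 2, 24): truth gives 0; bid 24 gives 5 > 0. Violating.
Others bid (2, 2, 25): truth gives 0; bid 25 gives 5 > 0. Violating.
Others bid (2, 2, 18): truth gives 8; no alternative beats it.
Others bid (2, 14, 18): truth gives 5; no alternative beats it.
(Checking all 125 profiles: 35 have a profitable deviation, 90 do not.)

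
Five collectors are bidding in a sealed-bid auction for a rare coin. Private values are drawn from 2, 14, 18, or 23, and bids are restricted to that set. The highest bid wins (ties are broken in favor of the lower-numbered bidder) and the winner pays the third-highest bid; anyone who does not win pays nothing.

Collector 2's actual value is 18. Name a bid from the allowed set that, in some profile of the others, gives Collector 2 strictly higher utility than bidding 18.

Suppose Collector 1 bids 2, Collector 3 bids 2, Collector 4 bids 2 and Collector 5 bids 23.
Bid 18: loses, pays 0, utility 0.
Bid 23: wins, pays 2, utility 18 - 2 = 16.
So bidding 23 beats truth here (16 > 0).

23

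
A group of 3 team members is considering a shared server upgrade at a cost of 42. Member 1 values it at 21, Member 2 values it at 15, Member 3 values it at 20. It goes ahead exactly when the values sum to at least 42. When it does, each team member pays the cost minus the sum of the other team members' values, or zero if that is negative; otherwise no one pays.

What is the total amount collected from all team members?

14

Total value 56 ≥ cost 42, so it is built.
Member 1: others sum to 35; max(0, 42 - 35) = 7.
Member 2: others sum to 41; max(0, 42 - 41) = 1.
Member 3: others sum to 36; max(0, 42 - 36) = 6.
Total collected = 7 + 1 + 6 = 14.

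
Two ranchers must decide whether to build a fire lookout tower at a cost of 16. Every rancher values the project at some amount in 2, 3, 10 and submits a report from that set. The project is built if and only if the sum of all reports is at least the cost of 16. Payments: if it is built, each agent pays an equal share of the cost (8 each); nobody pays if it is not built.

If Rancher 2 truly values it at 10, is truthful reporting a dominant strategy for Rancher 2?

Yes

Check each profile of the others' reports and compare truth against every alternative report.
Others report (10): truth gives 2, best alternative gives 0.
Others report (2): truth gives 0, best alternative gives 0.
Others report (3): truth gives 0, best alternative gives 0.
In every case the truthful report is at least as good as any alternative, so it is a dominant strategy.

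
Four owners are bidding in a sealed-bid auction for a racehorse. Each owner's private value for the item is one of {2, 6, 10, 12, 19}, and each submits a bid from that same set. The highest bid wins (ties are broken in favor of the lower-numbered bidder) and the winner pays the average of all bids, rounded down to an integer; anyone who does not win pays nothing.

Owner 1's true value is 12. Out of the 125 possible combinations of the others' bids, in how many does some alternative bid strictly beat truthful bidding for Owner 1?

17

Others bid (2, 2, 2): truth gives 8; bid 2 gives 10 > 8. Violating.
Others bid (2, 2, 6): truth gives 7; bid 6 gives 8 > 7. Violating.
Others bid (2, 2, 19): truth gives 0; bid 19 gives 2 > 0. Violating.
Others bid (2, 6, 2): truth gives 7; bid 6 gives 8 > 7. Violating.
Others bid (2, 2, 10): truth gives 6; no alternative beats it.
Others bid (2, 2, 12): truth gives 5; no alternative beats it.
(Checking all 125 profiles: 17 have a profitable deviation, 108 do not.)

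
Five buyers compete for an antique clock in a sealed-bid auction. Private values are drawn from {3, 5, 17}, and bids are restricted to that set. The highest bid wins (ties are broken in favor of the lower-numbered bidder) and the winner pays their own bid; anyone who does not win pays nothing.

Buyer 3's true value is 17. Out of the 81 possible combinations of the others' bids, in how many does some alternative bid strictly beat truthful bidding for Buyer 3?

4

Others bid (3, 3, 3, 3): truth gives 0; bid 5 gives 12 > 0. Violating.
Others bid (3, 3, 3, 5): truth gives 0; bid 5 gives 12 > 0. Violating.
Others bid (3, 3, 5, 3): truth gives 0; bid 5 gives 12 > 0. Violating.
Others bid (3, 3, 5, 5): truth gives 0; bid 5 gives 12 > 0. Violating.
Others bid (3, 3, 3, 17): truth gives 0; no alternative beats it.
Others bid (3, 3, 5, 17): truth gives 0; no alternative beats it.
(Checking all 81 profiles: 4 have a profitable deviation, 77 do not.)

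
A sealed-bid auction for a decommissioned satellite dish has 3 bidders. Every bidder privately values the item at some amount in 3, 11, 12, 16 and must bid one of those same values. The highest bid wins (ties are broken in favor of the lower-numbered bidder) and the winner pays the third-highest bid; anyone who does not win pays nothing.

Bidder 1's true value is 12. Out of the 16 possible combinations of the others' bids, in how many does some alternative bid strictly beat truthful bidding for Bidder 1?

4

Others bid (3, 16): truth gives 0; bid 16 gives 9 > 0. Violating.
Others bid (11, 16): truth gives 0; bid 16 gives 1 > 0. Violating.
Others bid (16, 3): truth gives 0; bid 16 gives 9 > 0. Violating.
Others bid (16, 11): truth gives 0; bid 16 gives 1 > 0. Violating.
Others bid (3, 3): truth gives 9; no alternative beats it.
Others bid (3, 11): truth gives 9; no alternative beats it.
(Checking all 16 profiles: 4 have a profitable deviation, 12 do not.)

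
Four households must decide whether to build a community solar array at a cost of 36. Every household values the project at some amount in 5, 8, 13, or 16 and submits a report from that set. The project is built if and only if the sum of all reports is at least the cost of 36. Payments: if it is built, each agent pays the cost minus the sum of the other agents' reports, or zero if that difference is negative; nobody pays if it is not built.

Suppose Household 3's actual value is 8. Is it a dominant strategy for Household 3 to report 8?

Yes

Check each profile of the others' reports and compare truth against every alternative report.
Others report (5, 16, 16): truth gives 8, best alternative gives 8.
Others report (8, 13, 16): truth gives 8, best alternative gives 8.
Others report (8, 16, 13): truth gives 8, best alternative gives 8.
Others report (8, 16, 16): truth gives 8, best alternative gives 8.
Others report (13, 8, 16): truth gives 8, best alternative gives 8.
Others report (13, 13, 13): truth gives 8, best alternative gives 8.
(Remaining 58 profiles checked similarly; truth is weakly best in each.)
In every case the truthful report is at least as good as any alternative, so it is a dominant strategy.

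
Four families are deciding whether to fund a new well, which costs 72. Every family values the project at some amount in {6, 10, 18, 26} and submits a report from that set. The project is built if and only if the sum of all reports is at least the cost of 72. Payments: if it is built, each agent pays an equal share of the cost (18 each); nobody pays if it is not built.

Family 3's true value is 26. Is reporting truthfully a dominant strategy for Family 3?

Check each profile of the others' reports and compare truth against every alternative report.
Others report (6, 18, 26): truth gives 8, best alternative gives 0.
Others report (6, 26, 18): truth gives 8, best alternative gives 0.
Others report (10, 10, 26): truth gives 8, best alternative gives 0.
Others report (10, 18, 18): truth gives 8, best alternative gives 0.
Others report (10, 26, 10): truth gives 8, best alternative gives 0.
Others report (18, 6, 26): truth gives 8, best alternative gives 0.
(Remaining 58 profiles checked similarly; truth is weakly best in each.)
In every case the truthful report is at least as good as any alternative, so it is a dominant strategy.

Yes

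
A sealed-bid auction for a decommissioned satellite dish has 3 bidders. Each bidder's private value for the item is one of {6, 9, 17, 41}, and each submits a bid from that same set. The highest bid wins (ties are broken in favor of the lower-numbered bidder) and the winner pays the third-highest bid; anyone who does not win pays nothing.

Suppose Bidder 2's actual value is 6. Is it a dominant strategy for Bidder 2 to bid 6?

Yes

Check each profile of the others' bids and compare truth against every alternative bid.
Others bid (6, 6): truth gives 0, best alternative gives 0.
Others bid (6, 9): truth gives 0, best alternative gives 0.
Others bid (6, 17): truth gives 0, best alternative gives 0.
Others bid (6, 41): truth gives 0, best alternative gives 0.
Others bid (9, 6): truth gives 0, best alternative gives 0.
Others bid (9, 9): truth gives 0, best alternative gives 0.
(Remaining 10 profiles checked similarly; truth is weakly best in each.)
In every case the truthful bid is at least as good as any alternative, so it is a dominant strategy.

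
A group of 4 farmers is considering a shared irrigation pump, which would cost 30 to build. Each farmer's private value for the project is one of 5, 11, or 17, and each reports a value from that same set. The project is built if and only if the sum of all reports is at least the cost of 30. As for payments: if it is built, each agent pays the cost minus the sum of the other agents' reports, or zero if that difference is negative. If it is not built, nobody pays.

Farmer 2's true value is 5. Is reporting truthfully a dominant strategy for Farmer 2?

Yes

Check each profile of the others' reports and compare truth against every alternative report.
Others report (5, 5, 11): truth gives 0, best alternative gives -4.
Others report (5, 11, 5): truth gives 0, best alternative gives -4.
Others report (11, 5, 5): truth gives 0, best alternative gives -4.
Others report (5, 11, 17): truth gives 5, best alternative gives 5.
Others report (5, 17, 11): truth gives 5, best alternative gives 5.
Others report (5, 17, 17): truth gives 5, best alternative gives 5.
(Remaining 21 profiles checked similarly; truth is weakly best in each.)
In every case the truthful report is at least as good as any alternative, so it is a dominant strategy.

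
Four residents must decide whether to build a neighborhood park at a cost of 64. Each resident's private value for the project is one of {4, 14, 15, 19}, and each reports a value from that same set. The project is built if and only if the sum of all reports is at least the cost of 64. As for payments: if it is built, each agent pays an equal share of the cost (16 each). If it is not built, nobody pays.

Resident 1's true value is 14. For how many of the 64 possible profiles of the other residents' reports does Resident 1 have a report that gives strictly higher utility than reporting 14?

7

Others report (14, 19, 19): truth gives -2; report 4 gives 0 > -2. Violating.
Others report (15, 19, 19): truth gives -2; report 4 gives 0 > -2. Violating.
Others report (19, 14, 19): truth gives -2; report 4 gives 0 > -2. Violating.
Others report (19, 15, 19): truth gives -2; report 4 gives 0 > -2. Violating.
Others report (4, 4, 4): truth gives 0; no alternative beats it.
Others report (4, 4, 14): truth gives 0; no alternative beats it.
(Checking all 64 profiles: 7 have a profitable deviation, 57 do not.)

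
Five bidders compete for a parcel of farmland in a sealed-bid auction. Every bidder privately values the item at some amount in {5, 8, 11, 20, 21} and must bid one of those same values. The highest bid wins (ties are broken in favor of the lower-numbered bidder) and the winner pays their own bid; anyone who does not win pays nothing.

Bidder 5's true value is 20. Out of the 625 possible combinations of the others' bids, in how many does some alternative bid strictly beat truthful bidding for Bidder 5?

Others bid (5, 5, 5, 5): truth gives 0; bid 8 gives 12 > 0. Violating.
Others bid (5, 5, 5, 8): truth gives 0; bid 11 gives 9 > 0. Violating.
Others bid (5, 5, 8, 5): truth gives 0; bid 11 gives 9 > 0. Violating.
Others bid (5, 5, 8, 8): truth gives 0; bid 11 gives 9 > 0. Violating.
Others bid (5, 5, 5, 11): truth gives 0; no alternative beats it.
Others bid (5, 5, 5, 20): truth gives 0; no alternative beats it.
(Checking all 625 profiles: 16 have a profitable deviation, 609 do not.)

16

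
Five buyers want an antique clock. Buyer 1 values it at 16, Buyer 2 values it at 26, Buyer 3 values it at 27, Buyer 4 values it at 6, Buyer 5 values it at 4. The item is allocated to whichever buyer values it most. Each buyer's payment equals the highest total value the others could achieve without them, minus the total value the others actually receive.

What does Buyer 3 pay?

Buyer 3 has the highest value and receives the item.
Without Buyer 3, the item would go to the next-highest value, 26, so the others could achieve 26.
With Buyer 3 present and winning, the others receive nothing, so their total is 0.
Payment = 26 - 0 = 26.

26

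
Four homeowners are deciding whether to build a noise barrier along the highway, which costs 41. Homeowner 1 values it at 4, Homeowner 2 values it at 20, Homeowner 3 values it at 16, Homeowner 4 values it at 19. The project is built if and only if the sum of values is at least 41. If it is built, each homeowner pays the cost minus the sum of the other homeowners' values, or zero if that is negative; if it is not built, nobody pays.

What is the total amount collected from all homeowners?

3

Total value 59 ≥ cost 41, so it is built.
Homeowner 1: others sum to 55; max(0, 41 - 55) = 0.
Homeowner 2: others sum to 39; max(0, 41 - 39) = 2.
Homeowner 3: others sum to 43; max(0, 41 - 43) = 0.
Homeowner 4: others sum to 40; max(0, 41 - 40) = 1.
Total collected = 0 + 2 + 0 + 1 = 3.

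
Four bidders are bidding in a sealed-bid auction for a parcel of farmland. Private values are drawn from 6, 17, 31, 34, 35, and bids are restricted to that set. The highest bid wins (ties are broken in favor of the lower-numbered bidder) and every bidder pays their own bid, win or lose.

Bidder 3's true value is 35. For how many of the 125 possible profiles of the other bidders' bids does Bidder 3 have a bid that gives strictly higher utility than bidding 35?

81

Others bid (6, 6, 6): truth gives 0; bid 17 gives 18 > 0. Violating.
Others bid (6, 6, 17): truth gives 0; bid 17 gives 18 > 0. Violating.
Others bid (6, 6, 31): truth gives 0; bid 31 gives 4 > 0. Violating.
Others bid (6, 6, 34): truth gives 0; bid 34 gives 1 > 0. Violating.
Others bid (6, 6, 35): truth gives 0; no alternative beats it.
Others bid (6, 17, 35): truth gives 0; no alternative beats it.
(Checking all 125 profiles: 81 have a profitable deviation, 44 do not.)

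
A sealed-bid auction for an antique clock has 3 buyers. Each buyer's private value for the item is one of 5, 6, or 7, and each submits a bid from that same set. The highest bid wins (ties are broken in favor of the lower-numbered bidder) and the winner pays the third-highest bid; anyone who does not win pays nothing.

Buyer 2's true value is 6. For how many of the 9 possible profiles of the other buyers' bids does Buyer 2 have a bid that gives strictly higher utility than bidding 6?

Others bid (5, 7): truth gives 0; bid 7 gives 1 > 0. Violating.
Others bid (6, 5): truth gives 0; bid 7 gives 1 > 0. Violating.
Others bid (5, 5): truth gives 1; no alternative beats it.
Others bid (5, 6): truth gives 1; no alternative beats it.
(Checking all 9 profiles: 2 have a profitable deviation, 7 do not.)

2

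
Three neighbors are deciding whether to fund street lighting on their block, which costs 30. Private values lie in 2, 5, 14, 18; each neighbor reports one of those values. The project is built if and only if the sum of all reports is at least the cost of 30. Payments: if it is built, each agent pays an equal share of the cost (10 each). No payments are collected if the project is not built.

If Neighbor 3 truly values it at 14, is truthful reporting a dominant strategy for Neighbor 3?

Check each profile of the others' reports and compare truth against every alternative report.
Others report (2, 14): truth gives 4, best alternative gives 4.
Others report (2, 18): truth gives 4, best alternative gives 4.
Others report (5, 14): truth gives 4, best alternative gives 4.
Others report (5, 18): truth gives 4, best alternative gives 4.
Others report (14, 2): truth gives 4, best alternative gives 4.
Others report (14, 5): truth gives 4, best alternative gives 4.
(Remaining 10 profiles checked similarly; truth is weakly best in each.)
In every case the truthful report is at least as good as any alternative, so it is a dominant strategy.

Yes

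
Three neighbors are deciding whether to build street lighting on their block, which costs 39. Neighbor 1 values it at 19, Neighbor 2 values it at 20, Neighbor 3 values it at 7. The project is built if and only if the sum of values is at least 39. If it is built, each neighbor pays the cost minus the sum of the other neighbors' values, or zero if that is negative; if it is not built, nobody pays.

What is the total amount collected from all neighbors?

Total value 46 ≥ cost 39, so it is built.
Neighbor 1: others sum to 27; max(0, 39 - 27) = 12.
Neighbor 2: others sum to 26; max(0, 39 - 26) = 13.
Neighbor 3: others sum to 39; max(0, 39 - 39) = 0.
Total collected = 12 + 13 + 0 = 25.

25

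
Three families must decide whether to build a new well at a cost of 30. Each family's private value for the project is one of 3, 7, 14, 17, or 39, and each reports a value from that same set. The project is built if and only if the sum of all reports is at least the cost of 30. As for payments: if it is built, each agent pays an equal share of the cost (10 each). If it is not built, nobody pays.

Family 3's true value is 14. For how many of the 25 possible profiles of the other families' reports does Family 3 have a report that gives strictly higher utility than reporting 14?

4

Others report (3, 3): truth gives 0; report 39 gives 4 > 0. Violating.
Others report (3, 7): truth gives 0; report 39 gives 4 > 0. Violating.
Others report (7, 3): truth gives 0; report 39 gives 4 > 0. Violating.
Others report (7, 7): truth gives 0; report 17 gives 4 > 0. Violating.
Others report (3, 14): truth gives 4; no alternative beats it.
Others report (3, 17): truth gives 4; no alternative beats it.
(Checking all 25 profiles: 4 have a profitable deviation, 21 do not.)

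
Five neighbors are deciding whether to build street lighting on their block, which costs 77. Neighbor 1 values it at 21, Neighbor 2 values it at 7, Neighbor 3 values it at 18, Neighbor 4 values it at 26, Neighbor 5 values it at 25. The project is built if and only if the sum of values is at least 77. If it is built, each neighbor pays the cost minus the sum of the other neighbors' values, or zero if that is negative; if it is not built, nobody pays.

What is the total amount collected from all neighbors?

Total value 97 ≥ cost 77, so it is built.
Neighbor 1: others sum to 76; max(0, 77 - 76) = 1.
Neighbor 2: others sum to 90; max(0, 77 - 90) = 0.
Neighbor 3: others sum to 79; max(0, 77 - 79) = 0.
Neighbor 4: others sum to 71; max(0, 77 - 71) = 6.
Neighbor 5: others sum to 72; max(0, 77 - 72) = 5.
Total collected = 1 + 0 + 0 + 6 + 5 = 12.

12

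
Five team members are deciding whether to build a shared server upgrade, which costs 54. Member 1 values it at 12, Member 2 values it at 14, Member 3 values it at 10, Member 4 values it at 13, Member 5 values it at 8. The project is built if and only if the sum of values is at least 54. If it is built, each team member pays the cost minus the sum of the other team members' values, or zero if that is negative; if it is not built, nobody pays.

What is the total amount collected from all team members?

42

Total value 57 ≥ cost 54, so it is built.
Member 1: others sum to 45; max(0, 54 - 45) = 9.
Member 2: others sum to 43; max(0, 54 - 43) = 11.
Member 3: others sum to 47; max(0, 54 - 47) = 7.
Member 4: others sum to 44; max(0, 54 - 44) = 10.
Member 5: others sum to 49; max(0, 54 - 49) = 5.
Total collected = 9 + 11 + 7 + 10 + 5 = 42.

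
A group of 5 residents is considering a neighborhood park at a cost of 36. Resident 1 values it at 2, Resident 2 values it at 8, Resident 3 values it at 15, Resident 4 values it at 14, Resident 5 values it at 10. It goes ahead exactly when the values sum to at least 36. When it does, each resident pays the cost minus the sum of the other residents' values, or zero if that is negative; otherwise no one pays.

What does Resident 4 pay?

1

Total value 49 ≥ cost 36, so the project is built.
The other residents' values sum to 35.
Cost minus that sum is 36 - 35 = 1.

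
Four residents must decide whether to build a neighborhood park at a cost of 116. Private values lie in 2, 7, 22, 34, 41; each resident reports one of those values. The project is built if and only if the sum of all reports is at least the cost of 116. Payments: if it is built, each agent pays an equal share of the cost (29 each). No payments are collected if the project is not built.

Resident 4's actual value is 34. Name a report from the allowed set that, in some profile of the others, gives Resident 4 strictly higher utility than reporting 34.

41

Suppose Resident 1 reports 2, Resident 2 reports 34 and Resident 3 reports 41.
Report 34: project not built, utility 0.
Report 41: project built, pays 29, utility 34 - 29 = 5.
So reporting 41 beats truth here (5 > 0).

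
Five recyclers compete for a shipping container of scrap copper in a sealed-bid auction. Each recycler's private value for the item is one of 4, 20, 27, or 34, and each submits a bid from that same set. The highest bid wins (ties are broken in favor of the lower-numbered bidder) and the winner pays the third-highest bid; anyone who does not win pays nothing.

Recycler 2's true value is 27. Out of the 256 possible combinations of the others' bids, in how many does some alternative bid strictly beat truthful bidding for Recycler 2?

Others bid (4, 4, 4, 34): truth gives 0; bid 34 gives 23 > 0. Violating.
Others bid (4, 4, 20, 34): truth gives 0; bid 34 gives 7 > 0. Violating.
Others bid (4, 4, 34, 4): truth gives 0; bid 34 gives 23 > 0. Violating.
Others bid (4, 4, 34, 20): truth gives 0; bid 34 gives 7 > 0. Violating.
Others bid (4, 4, 4, 4): truth gives 23; no alternative beats it.
Others bid (4, 4, 4, 20): truth gives 23; no alternative beats it.
(Checking all 256 profiles: 32 have a profitable deviation, 224 do not.)

32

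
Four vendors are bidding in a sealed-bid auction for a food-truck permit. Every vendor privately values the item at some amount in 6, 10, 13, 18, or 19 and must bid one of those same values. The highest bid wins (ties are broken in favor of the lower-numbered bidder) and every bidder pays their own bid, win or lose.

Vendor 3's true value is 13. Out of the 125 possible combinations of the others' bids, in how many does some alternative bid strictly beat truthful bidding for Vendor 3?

115

Others bid (6, 6, 6): truth gives 0; bid 10 gives 3 > 0. Violating.
Others bid (6, 6, 10): truth gives 0; bid 10 gives 3 > 0. Violating.
Others bid (6, 6, 18): truth gives -13; bid 18 gives -5 > -13. Violating.
Others bid (6, 6, 19): truth gives -13; bid 6 gives -6 > -13. Violating.
Others bid (6, 6, 13): truth gives 0; no alternative beats it.
Others bid (6, 10, 6): truth gives 0; no alternative beats it.
(Checking all 125 profiles: 115 have a profitable deviation, 10 do not.)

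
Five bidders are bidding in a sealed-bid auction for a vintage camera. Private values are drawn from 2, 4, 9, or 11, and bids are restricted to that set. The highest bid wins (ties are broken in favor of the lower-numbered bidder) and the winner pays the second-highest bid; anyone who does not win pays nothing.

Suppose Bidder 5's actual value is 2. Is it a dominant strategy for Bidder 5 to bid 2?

Check each profile of the others' bids and compare truth against every alternative bid.
Others bid (2, 2, 2, 2): truth gives 0, best alternative gives 0.
Others bid (2, 2, 2, 4): truth gives 0, best alternative gives 0.
Others bid (2, 2, 2, 9): truth gives 0, best alternative gives 0.
Others bid (2, 2, 2, 11): truth gives 0, best alternative gives 0.
Others bid (2, 2, 4, 2): truth gives 0, best alternative gives 0.
Others bid (2, 2, 4, 4): truth gives 0, best alternative gives 0.
(Remaining 250 profiles checked similarly; truth is weakly best in each.)
In every case the truthful bid is at least as good as any alternative, so it is a dominant strategy.

Yes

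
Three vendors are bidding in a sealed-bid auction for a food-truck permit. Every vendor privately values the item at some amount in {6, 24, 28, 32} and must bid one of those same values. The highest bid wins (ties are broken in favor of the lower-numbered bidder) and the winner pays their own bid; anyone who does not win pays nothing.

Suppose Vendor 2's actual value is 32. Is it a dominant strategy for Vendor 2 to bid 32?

Consider the case where Vendor 1 bids 6 and Vendor 3 bids 6.
Truthful bid 32: wins, pays 32, utility 32 - 32 = 0.
Bid 24 instead: wins, pays 24, utility 32 - 24 = 8.
Since 8 > 0, bidding 24 is strictly better here, so truthful bidding is not dominant.

No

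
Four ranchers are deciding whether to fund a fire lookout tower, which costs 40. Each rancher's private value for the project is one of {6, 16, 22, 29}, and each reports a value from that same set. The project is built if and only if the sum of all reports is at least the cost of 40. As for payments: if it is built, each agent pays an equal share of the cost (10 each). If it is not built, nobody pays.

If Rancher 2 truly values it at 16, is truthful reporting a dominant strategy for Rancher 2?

No

Consider the case where Rancher 1 reports 6, Rancher 3 reports 6 and Rancher 4 reports 6.
Truthful report 16: project not built, utility 0.
Report 22 instead: project built, pays 10, utility 16 - 10 = 6.
Since 6 > 0, reporting 22 is strictly better here, so truthful reporting is not dominant.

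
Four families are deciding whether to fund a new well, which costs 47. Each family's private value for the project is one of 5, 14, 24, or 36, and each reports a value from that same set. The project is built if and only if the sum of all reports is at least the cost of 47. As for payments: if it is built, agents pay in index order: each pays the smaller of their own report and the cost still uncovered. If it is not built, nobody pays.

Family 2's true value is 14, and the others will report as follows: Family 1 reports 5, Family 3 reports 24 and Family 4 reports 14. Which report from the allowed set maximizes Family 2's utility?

Report 5: project built, pays 5, utility 14 - 5 = 9.
Report 14: project built, pays 14, utility 14 - 14 = 0.
Report 24: project built, pays 24, utility 14 - 24 = -10.
Report 36: project built, pays 36, utility 14 - 36 = -22.
The best choice is 5 with utility 9.

5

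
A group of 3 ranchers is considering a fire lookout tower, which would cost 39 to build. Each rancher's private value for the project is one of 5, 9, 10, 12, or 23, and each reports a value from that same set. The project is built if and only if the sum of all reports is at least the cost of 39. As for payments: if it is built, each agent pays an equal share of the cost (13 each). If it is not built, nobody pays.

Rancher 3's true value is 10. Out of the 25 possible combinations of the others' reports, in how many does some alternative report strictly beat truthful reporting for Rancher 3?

4

Others report (9, 23): truth gives -3; report 5 gives 0 > -3. Violating.
Others report (10, 23): truth gives -3; report 5 gives 0 > -3. Violating.
Others report (23, 9): truth gives -3; report 5 gives 0 > -3. Violating.
Others report (23, 10): truth gives -3; report 5 gives 0 > -3. Violating.
Others report (5, 5): truth gives 0; no alternative beats it.
Others report (5, 9): truth gives 0; no alternative beats it.
(Checking all 25 profiles: 4 have a profitable deviation, 21 do not.)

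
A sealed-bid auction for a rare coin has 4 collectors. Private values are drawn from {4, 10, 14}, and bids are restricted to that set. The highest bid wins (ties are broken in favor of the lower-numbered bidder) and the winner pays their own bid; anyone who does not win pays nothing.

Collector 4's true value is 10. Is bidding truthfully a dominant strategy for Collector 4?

Yes

Check each profile of the others' bids and compare truth against every alternative bid.
Others bid (4, 4, 4): truth gives 0, best alternative gives 0.
Others bid (4, 4, 10): truth gives 0, best alternative gives 0.
Others bid (4, 4, 14): truth gives 0, best alternative gives 0.
Others bid (4, 10, 4): truth gives 0, best alternative gives 0.
Others bid (4, 10, 10): truth gives 0, best alternative gives 0.
Others bid (4, 10, 14): truth gives 0, best alternative gives 0.
(Remaining 21 profiles checked similarly; truth is weakly best in each.)
In every case the truthful bid is at least as good as any alternative, so it is a dominant strategy.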